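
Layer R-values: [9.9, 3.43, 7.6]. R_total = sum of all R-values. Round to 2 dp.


R_total = 9.9 + 3.43 + 7.6 = 20.93

20.93


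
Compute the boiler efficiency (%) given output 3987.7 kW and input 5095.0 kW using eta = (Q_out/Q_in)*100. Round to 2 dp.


eta = (3987.7/5095.0)*100 = 78.27 %

78.27 %


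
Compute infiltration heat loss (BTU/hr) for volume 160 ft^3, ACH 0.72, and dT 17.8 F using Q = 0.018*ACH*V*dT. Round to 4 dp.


Q = 0.018 * 0.72 * 160 * 17.8 = 36.9101 BTU/hr

36.9101 BTU/hr


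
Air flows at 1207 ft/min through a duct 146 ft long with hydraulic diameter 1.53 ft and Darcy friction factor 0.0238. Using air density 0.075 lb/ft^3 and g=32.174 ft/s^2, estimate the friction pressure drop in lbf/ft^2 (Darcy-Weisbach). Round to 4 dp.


v_fps = 1207/60 = 20.1167 ft/s
dp = 0.0238*(146/1.53)*0.075*20.1167^2/(2*32.174) = 1.0712 lbf/ft^2

1.0712 lbf/ft^2


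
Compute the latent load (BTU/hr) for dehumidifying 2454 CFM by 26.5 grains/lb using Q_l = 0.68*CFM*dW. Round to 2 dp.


Q = 0.68 * 2454 * 26.5 = 44221.08 BTU/hr

44221.08 BTU/hr


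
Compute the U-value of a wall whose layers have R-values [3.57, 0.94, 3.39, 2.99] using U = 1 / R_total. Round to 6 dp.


R_total = 3.57 + 0.94 + 3.39 + 2.99 = 10.89
U = 1/10.89 = 0.091827

0.091827


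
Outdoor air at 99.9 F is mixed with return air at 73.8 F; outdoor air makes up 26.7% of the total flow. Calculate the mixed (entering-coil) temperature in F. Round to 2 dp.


T_mix = 73.8 + (26.7/100)*(99.9-73.8) = 80.77 F

80.77 F


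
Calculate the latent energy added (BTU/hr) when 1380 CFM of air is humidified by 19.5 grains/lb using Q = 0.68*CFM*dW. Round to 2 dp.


Q = 0.68 * 1380 * 19.5 = 18298.80 BTU/hr

18298.80 BTU/hr


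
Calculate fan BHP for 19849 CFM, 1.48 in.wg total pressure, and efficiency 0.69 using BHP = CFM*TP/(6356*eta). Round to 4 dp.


BHP = 19849 * 1.48 / (6356 * 0.69) = 6.6983 hp

6.6983 hp


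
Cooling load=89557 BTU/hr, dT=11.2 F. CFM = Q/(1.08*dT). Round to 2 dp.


CFM = 89557 / (1.08 * 11.2) = 7403.85

7403.85 CFM


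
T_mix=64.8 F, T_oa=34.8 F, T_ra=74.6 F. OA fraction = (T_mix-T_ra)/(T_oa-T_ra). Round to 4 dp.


frac = (64.8 - 74.6) / (34.8 - 74.6) = 0.2462

0.2462


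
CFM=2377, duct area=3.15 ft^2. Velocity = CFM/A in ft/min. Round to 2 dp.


V = 2377 / 3.15 = 754.60 ft/min

754.60 ft/min


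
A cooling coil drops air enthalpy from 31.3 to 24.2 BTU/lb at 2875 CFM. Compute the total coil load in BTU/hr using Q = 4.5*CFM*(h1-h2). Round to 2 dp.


Q = 4.5 * 2875 * (31.3 - 24.2) = 91856.25 BTU/hr

91856.25 BTU/hr


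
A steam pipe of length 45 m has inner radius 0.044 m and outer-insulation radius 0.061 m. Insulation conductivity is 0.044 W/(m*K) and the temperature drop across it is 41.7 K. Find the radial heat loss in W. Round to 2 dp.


Q = 2*pi*0.044*45*41.7/ln(0.061/0.044) = 1588.01 W

1588.01 W


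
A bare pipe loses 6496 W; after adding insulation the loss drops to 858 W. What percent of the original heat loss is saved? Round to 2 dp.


Savings = ((6496-858)/6496)*100 = 86.79 %

86.79 %


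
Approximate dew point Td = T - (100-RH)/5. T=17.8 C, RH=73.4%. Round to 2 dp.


Td = 17.8 - (100-73.4)/5 = 12.48 C

12.48 C


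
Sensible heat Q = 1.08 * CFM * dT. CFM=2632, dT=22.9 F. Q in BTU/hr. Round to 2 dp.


Q = 1.08 * 2632 * 22.9 = 65094.62 BTU/hr

65094.62 BTU/hr


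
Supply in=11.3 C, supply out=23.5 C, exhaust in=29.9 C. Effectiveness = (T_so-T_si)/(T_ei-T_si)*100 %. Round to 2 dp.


eff = (23.5-11.3)/(29.9-11.3)*100 = 65.59 %

65.59 %


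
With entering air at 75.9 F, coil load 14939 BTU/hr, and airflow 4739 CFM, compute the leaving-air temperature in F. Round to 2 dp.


dT = 14939/(1.08*4739) = 2.9188
T_leave = 75.9 - 2.9188 = 72.98 F

72.98 F


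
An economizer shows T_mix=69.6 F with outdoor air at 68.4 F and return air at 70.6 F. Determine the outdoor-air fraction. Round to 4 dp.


frac = (69.6 - 70.6) / (68.4 - 70.6) = 0.4545

0.4545


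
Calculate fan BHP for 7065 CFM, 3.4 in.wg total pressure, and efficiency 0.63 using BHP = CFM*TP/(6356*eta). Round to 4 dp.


BHP = 7065 * 3.4 / (6356 * 0.63) = 5.9988 hp

5.9988 hp


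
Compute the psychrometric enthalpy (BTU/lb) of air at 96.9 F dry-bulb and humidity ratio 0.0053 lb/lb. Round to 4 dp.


h = 0.24*96.9 + 0.0053*(1061+0.444*96.9) = 29.1073 BTU/lb

29.1073 BTU/lb


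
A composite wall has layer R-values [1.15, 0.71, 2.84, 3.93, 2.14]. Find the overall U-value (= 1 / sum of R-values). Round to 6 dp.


R_total = 1.15 + 0.71 + 2.84 + 3.93 + 2.14 = 10.77
U = 1/10.77 = 0.092851

0.092851


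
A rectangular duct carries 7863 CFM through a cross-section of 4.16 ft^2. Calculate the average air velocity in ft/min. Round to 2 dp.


V = 7863 / 4.16 = 1890.14 ft/min

1890.14 ft/min


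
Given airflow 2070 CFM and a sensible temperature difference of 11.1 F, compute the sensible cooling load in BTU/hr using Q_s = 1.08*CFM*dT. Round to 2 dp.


Q = 1.08 * 2070 * 11.1 = 24815.16 BTU/hr

24815.16 BTU/hr


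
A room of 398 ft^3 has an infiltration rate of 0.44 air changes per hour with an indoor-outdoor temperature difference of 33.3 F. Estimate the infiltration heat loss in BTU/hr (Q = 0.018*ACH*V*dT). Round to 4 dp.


Q = 0.018 * 0.44 * 398 * 33.3 = 104.9669 BTU/hr

104.9669 BTU/hr


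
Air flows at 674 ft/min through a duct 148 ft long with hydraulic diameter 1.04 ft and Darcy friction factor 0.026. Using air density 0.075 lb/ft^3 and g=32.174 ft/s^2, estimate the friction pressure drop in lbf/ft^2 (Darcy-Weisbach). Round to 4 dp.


v_fps = 674/60 = 11.2333 ft/s
dp = 0.026*(148/1.04)*0.075*11.2333^2/(2*32.174) = 0.5442 lbf/ft^2

0.5442 lbf/ft^2


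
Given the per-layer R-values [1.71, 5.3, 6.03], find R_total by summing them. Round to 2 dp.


R_total = 1.71 + 5.3 + 6.03 = 13.04

13.04


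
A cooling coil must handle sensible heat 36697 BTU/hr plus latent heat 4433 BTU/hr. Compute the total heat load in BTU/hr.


Qt = 36697 + 4433 = 41130 BTU/hr

41130 BTU/hr


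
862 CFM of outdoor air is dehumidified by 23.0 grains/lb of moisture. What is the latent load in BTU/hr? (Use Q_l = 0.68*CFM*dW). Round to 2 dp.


Q = 0.68 * 862 * 23.0 = 13481.68 BTU/hr

13481.68 BTU/hr


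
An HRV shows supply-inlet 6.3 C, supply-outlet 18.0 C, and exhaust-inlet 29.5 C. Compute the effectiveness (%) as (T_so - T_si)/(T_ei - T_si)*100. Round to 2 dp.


eff = (18.0-6.3)/(29.5-6.3)*100 = 50.43 %

50.43 %


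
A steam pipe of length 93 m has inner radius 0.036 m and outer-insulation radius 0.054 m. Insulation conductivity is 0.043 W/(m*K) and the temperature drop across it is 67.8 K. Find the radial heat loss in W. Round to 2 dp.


Q = 2*pi*0.043*93*67.8/ln(0.054/0.036) = 4201.53 W

4201.53 W


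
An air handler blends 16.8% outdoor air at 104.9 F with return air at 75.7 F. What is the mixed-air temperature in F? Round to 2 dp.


T_mix = 75.7 + (16.8/100)*(104.9-75.7) = 80.61 F

80.61 F


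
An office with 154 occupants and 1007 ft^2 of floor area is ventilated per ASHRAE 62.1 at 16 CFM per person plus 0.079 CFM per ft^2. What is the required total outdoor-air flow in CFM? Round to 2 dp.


Total = 154*16 + 1007*0.079 = 2543.55 CFM

2543.55 CFM


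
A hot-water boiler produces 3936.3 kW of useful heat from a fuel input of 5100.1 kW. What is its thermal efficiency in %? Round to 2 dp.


eta = (3936.3/5100.1)*100 = 77.18 %

77.18 %


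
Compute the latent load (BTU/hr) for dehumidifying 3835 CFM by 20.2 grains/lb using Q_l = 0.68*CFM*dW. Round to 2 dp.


Q = 0.68 * 3835 * 20.2 = 52677.56 BTU/hr

52677.56 BTU/hr


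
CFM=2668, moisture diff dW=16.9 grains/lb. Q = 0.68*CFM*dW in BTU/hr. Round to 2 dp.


Q = 0.68 * 2668 * 16.9 = 30660.66 BTU/hr

30660.66 BTU/hr


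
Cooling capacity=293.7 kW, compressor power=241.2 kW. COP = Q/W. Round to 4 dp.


COP = 293.7 / 241.2 = 1.2177

1.2177


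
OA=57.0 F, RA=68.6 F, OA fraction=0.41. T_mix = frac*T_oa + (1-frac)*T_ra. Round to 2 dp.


T_mix = 0.41*57.0 + 0.59*68.6 = 63.84 F

63.84 F


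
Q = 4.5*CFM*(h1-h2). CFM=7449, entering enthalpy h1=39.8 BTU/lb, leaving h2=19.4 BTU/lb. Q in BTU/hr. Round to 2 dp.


Q = 4.5 * 7449 * (39.8 - 19.4) = 683818.20 BTU/hr

683818.20 BTU/hr


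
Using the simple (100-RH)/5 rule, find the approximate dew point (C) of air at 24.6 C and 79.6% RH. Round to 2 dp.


Td = 24.6 - (100-79.6)/5 = 20.52 C

20.52 C


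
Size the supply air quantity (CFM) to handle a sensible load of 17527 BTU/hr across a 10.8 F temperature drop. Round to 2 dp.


CFM = 17527 / (1.08 * 10.8) = 1502.66

1502.66 CFM


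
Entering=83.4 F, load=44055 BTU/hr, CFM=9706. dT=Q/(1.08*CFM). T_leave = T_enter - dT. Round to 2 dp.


dT = 44055/(1.08*9706) = 4.2027
T_leave = 83.4 - 4.2027 = 79.20 F

79.20 F


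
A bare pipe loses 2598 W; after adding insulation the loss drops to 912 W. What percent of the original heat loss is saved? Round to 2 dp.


Savings = ((2598-912)/2598)*100 = 64.90 %

64.90 %


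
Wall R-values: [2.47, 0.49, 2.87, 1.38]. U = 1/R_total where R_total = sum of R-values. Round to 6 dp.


R_total = 2.47 + 0.49 + 2.87 + 1.38 = 7.21
U = 1/7.21 = 0.138696

0.138696


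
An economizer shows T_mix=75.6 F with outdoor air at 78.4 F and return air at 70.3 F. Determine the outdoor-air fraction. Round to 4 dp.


frac = (75.6 - 70.3) / (78.4 - 70.3) = 0.6543

0.6543


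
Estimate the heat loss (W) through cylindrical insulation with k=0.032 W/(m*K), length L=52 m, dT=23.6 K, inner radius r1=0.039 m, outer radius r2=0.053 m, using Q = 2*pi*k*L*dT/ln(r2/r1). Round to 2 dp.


Q = 2*pi*0.032*52*23.6/ln(0.053/0.039) = 804.43 W

804.43 W


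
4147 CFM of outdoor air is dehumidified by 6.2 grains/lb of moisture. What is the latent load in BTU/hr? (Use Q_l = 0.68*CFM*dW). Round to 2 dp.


Q = 0.68 * 4147 * 6.2 = 17483.75 BTU/hr

17483.75 BTU/hr


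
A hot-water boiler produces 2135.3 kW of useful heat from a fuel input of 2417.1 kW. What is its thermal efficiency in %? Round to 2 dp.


eta = (2135.3/2417.1)*100 = 88.34 %

88.34 %


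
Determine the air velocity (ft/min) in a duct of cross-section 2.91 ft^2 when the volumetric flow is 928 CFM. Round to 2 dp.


V = 928 / 2.91 = 318.90 ft/min

318.90 ft/min


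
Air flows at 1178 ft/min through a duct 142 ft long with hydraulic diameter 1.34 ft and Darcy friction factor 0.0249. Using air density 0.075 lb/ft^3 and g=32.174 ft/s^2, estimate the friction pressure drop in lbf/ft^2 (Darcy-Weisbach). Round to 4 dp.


v_fps = 1178/60 = 19.6333 ft/s
dp = 0.0249*(142/1.34)*0.075*19.6333^2/(2*32.174) = 1.1855 lbf/ft^2

1.1855 lbf/ft^2


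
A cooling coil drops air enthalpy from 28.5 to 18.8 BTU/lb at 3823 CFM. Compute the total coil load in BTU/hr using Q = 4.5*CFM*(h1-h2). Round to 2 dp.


Q = 4.5 * 3823 * (28.5 - 18.8) = 166873.95 BTU/hr

166873.95 BTU/hr


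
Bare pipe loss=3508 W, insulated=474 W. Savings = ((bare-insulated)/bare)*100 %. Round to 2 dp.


Savings = ((3508-474)/3508)*100 = 86.49 %

86.49 %


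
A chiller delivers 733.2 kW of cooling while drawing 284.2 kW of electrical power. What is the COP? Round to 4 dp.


COP = 733.2 / 284.2 = 2.5799

2.5799


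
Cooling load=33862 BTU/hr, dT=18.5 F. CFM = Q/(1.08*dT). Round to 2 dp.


CFM = 33862 / (1.08 * 18.5) = 1694.79

1694.79 CFM


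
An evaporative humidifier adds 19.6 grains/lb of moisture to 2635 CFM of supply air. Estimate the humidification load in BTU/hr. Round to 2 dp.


Q = 0.68 * 2635 * 19.6 = 35119.28 BTU/hr

35119.28 BTU/hr


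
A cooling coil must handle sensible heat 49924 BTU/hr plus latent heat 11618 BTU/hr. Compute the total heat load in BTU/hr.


Qt = 49924 + 11618 = 61542 BTU/hr

61542 BTU/hr


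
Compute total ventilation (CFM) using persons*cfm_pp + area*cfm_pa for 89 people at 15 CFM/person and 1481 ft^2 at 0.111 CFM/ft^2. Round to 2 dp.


Total = 89*15 + 1481*0.111 = 1499.39 CFM

1499.39 CFM


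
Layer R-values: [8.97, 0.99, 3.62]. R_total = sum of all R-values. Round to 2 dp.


R_total = 8.97 + 0.99 + 3.62 = 13.58

13.58


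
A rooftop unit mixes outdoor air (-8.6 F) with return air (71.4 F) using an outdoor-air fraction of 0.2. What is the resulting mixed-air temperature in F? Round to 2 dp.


T_mix = 0.2*(-8.6) + 0.8*71.4 = 55.40 F

55.40 F


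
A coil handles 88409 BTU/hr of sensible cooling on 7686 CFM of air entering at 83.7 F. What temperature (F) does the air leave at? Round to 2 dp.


dT = 88409/(1.08*7686) = 10.6506
T_leave = 83.7 - 10.6506 = 73.05 F

73.05 F


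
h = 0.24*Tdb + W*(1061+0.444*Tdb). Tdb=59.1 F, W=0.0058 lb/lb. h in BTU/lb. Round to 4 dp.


h = 0.24*59.1 + 0.0058*(1061+0.444*59.1) = 20.4900 BTU/lb

20.4900 BTU/lb


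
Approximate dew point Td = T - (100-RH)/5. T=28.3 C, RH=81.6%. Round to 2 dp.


Td = 28.3 - (100-81.6)/5 = 24.62 C

24.62 C


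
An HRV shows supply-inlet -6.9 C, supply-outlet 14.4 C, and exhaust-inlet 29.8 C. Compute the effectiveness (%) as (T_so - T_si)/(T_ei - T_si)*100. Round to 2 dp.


eff = (14.4-(-6.9))/(29.8-(-6.9))*100 = 58.04 %

58.04 %


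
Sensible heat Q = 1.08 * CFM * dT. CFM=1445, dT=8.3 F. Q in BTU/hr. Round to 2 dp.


Q = 1.08 * 1445 * 8.3 = 12952.98 BTU/hr

12952.98 BTU/hr


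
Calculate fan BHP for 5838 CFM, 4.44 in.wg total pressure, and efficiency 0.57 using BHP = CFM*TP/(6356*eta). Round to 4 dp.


BHP = 5838 * 4.44 / (6356 * 0.57) = 7.1546 hp

7.1546 hp


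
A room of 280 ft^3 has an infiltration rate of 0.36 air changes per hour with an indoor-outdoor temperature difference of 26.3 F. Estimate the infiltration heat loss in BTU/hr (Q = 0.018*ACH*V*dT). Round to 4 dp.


Q = 0.018 * 0.36 * 280 * 26.3 = 47.7187 BTU/hr

47.7187 BTU/hr


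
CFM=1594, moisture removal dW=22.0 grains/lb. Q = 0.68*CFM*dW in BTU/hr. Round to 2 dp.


Q = 0.68 * 1594 * 22.0 = 23846.24 BTU/hr

23846.24 BTU/hr


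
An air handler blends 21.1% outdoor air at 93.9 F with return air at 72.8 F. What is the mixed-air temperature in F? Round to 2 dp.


T_mix = 72.8 + (21.1/100)*(93.9-72.8) = 77.25 F

77.25 F


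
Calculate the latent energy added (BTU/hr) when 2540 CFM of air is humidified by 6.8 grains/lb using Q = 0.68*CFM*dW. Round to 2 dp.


Q = 0.68 * 2540 * 6.8 = 11744.96 BTU/hr

11744.96 BTU/hr


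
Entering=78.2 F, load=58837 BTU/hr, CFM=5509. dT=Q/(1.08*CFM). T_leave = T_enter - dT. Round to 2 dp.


dT = 58837/(1.08*5509) = 9.8890
T_leave = 78.2 - 9.8890 = 68.31 F

68.31 F


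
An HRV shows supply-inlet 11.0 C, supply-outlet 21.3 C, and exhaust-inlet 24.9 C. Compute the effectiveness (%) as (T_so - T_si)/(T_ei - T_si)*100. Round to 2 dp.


eff = (21.3-11.0)/(24.9-11.0)*100 = 74.10 %

74.10 %


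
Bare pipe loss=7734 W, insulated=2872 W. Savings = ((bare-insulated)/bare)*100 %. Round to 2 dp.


Savings = ((7734-2872)/7734)*100 = 62.87 %

62.87 %


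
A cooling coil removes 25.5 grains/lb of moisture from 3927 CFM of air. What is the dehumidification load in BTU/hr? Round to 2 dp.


Q = 0.68 * 3927 * 25.5 = 68094.18 BTU/hr

68094.18 BTU/hr


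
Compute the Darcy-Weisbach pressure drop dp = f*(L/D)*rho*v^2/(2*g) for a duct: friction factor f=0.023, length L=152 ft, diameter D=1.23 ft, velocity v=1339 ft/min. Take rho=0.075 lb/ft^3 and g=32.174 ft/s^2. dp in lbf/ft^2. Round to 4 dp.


v_fps = 1339/60 = 22.3167 ft/s
dp = 0.023*(152/1.23)*0.075*22.3167^2/(2*32.174) = 1.6499 lbf/ft^2

1.6499 lbf/ft^2


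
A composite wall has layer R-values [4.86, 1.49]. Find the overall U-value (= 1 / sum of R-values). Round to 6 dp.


R_total = 4.86 + 1.49 = 6.35
U = 1/6.35 = 0.157480

0.157480


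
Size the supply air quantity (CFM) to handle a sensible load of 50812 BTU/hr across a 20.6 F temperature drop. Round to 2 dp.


CFM = 50812 / (1.08 * 20.6) = 2283.89

2283.89 CFM


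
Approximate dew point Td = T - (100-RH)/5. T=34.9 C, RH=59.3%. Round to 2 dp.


Td = 34.9 - (100-59.3)/5 = 26.76 C

26.76 C


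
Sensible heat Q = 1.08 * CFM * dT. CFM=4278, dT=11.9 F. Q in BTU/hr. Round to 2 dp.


Q = 1.08 * 4278 * 11.9 = 54980.86 BTU/hr

54980.86 BTU/hr


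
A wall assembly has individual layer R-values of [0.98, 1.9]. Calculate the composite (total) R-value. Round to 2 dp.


R_total = 0.98 + 1.9 = 2.88

2.88


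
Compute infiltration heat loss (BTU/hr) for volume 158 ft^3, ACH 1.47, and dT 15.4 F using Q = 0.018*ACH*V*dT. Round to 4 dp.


Q = 0.018 * 1.47 * 158 * 15.4 = 64.3825 BTU/hr

64.3825 BTU/hr


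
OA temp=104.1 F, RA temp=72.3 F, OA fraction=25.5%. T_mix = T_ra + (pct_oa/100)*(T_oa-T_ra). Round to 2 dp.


T_mix = 72.3 + (25.5/100)*(104.1-72.3) = 80.41 F

80.41 F


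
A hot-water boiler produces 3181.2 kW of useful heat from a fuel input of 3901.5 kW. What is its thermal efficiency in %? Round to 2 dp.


eta = (3181.2/3901.5)*100 = 81.54 %

81.54 %


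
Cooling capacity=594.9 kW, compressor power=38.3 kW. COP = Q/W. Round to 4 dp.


COP = 594.9 / 38.3 = 15.5326

15.5326


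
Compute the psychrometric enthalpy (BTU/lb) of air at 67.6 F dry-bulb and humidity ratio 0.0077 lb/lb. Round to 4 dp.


h = 0.24*67.6 + 0.0077*(1061+0.444*67.6) = 24.6248 BTU/lb

24.6248 BTU/lb


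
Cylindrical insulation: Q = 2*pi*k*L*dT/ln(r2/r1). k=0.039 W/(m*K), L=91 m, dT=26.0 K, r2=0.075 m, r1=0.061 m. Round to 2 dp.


Q = 2*pi*0.039*91*26.0/ln(0.075/0.061) = 2806.07 W

2806.07 W


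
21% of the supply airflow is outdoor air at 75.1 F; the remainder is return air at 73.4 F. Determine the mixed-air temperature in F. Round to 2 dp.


T_mix = 0.21*75.1 + 0.79*73.4 = 73.76 F

73.76 F


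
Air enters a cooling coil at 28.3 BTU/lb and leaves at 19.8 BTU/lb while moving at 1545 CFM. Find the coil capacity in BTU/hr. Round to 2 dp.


Q = 4.5 * 1545 * (28.3 - 19.8) = 59096.25 BTU/hr

59096.25 BTU/hr


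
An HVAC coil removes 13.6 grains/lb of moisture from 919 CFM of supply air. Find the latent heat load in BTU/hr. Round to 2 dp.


Q = 0.68 * 919 * 13.6 = 8498.91 BTU/hr

8498.91 BTU/hr


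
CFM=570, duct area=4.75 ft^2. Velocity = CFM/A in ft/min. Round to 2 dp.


V = 570 / 4.75 = 120.00 ft/min

120.00 ft/min


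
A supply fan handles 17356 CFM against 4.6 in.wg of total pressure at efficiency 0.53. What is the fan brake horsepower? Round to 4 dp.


BHP = 17356 * 4.6 / (6356 * 0.53) = 23.7000 hp

23.7000 hp


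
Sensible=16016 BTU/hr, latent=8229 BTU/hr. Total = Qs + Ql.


Qt = 16016 + 8229 = 24245 BTU/hr

24245 BTU/hr


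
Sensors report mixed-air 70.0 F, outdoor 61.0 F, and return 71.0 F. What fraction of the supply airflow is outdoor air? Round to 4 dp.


frac = (70.0 - 71.0) / (61.0 - 71.0) = 0.1000

0.1000


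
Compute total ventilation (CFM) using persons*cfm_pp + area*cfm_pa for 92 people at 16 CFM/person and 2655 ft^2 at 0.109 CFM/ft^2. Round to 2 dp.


Total = 92*16 + 2655*0.109 = 1761.40 CFM

1761.40 CFM


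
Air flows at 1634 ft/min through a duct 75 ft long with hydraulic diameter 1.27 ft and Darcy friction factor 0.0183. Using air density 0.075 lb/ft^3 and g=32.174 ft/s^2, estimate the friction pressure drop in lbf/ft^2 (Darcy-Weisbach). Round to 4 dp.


v_fps = 1634/60 = 27.2333 ft/s
dp = 0.0183*(75/1.27)*0.075*27.2333^2/(2*32.174) = 0.9342 lbf/ft^2

0.9342 lbf/ft^2


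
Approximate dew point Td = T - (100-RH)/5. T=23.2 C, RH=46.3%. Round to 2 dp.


Td = 23.2 - (100-46.3)/5 = 12.46 C

12.46 C


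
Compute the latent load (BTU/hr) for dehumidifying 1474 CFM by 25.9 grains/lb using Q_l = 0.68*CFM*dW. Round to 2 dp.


Q = 0.68 * 1474 * 25.9 = 25960.09 BTU/hr

25960.09 BTU/hr


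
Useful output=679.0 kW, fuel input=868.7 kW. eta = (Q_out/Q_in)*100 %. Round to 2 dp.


eta = (679.0/868.7)*100 = 78.16 %

78.16 %


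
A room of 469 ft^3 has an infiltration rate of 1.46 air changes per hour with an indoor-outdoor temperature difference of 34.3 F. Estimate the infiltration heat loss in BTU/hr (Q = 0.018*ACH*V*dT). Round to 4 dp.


Q = 0.018 * 1.46 * 469 * 34.3 = 422.7585 BTU/hr

422.7585 BTU/hr


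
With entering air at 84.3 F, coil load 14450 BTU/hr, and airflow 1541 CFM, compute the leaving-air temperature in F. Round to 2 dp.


dT = 14450/(1.08*1541) = 8.6824
T_leave = 84.3 - 8.6824 = 75.62 F

75.62 F


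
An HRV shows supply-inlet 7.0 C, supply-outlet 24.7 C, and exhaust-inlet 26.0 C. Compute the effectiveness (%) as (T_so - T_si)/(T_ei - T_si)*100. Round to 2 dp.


eff = (24.7-7.0)/(26.0-7.0)*100 = 93.16 %

93.16 %


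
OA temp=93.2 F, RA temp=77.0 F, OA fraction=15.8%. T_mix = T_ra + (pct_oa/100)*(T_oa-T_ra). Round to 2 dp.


T_mix = 77.0 + (15.8/100)*(93.2-77.0) = 79.56 F

79.56 F


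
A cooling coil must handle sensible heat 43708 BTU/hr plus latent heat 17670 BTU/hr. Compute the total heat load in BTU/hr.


Qt = 43708 + 17670 = 61378 BTU/hr

61378 BTU/hr


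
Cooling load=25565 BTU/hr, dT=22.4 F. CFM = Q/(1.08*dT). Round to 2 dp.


CFM = 25565 / (1.08 * 22.4) = 1056.75

1056.75 CFM


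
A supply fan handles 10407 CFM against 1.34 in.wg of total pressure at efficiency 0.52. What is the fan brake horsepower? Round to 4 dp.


BHP = 10407 * 1.34 / (6356 * 0.52) = 4.2193 hp

4.2193 hp


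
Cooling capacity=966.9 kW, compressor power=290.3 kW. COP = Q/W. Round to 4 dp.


COP = 966.9 / 290.3 = 3.3307

3.3307


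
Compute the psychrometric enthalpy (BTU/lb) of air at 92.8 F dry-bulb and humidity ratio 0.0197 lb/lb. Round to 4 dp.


h = 0.24*92.8 + 0.0197*(1061+0.444*92.8) = 43.9854 BTU/lb

43.9854 BTU/lb


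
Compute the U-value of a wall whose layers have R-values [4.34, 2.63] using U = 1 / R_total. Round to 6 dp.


R_total = 4.34 + 2.63 = 6.97
U = 1/6.97 = 0.143472

0.143472


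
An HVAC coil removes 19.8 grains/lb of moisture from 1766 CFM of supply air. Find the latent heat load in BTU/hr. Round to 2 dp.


Q = 0.68 * 1766 * 19.8 = 23777.42 BTU/hr

23777.42 BTU/hr


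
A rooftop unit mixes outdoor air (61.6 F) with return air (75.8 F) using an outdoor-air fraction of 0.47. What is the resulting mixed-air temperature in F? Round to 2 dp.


T_mix = 0.47*61.6 + 0.53*75.8 = 69.13 F

69.13 F


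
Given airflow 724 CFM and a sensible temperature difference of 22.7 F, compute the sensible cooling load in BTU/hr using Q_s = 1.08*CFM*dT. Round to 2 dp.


Q = 1.08 * 724 * 22.7 = 17749.58 BTU/hr

17749.58 BTU/hr


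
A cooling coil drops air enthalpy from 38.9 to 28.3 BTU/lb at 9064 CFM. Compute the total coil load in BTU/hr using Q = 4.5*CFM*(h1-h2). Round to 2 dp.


Q = 4.5 * 9064 * (38.9 - 28.3) = 432352.80 BTU/hr

432352.80 BTU/hr


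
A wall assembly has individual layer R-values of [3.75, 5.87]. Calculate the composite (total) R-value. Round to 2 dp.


R_total = 3.75 + 5.87 = 9.62

9.62


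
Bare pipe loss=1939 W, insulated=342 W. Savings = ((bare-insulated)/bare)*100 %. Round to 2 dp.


Savings = ((1939-342)/1939)*100 = 82.36 %

82.36 %


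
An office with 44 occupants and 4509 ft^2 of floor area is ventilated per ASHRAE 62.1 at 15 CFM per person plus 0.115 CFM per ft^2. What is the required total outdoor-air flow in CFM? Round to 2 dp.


Total = 44*15 + 4509*0.115 = 1178.54 CFM

1178.54 CFM


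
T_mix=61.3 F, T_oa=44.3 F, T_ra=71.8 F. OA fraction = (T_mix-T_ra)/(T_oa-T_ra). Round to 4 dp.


frac = (61.3 - 71.8) / (44.3 - 71.8) = 0.3818

0.3818


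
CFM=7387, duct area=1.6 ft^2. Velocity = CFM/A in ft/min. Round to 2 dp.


V = 7387 / 1.6 = 4616.88 ft/min

4616.88 ft/min


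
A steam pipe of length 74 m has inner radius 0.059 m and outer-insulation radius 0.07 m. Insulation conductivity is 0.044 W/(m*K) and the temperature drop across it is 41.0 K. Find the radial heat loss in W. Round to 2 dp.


Q = 2*pi*0.044*74*41.0/ln(0.07/0.059) = 4906.36 W

4906.36 W


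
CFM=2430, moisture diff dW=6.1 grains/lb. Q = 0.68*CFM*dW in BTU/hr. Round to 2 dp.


Q = 0.68 * 2430 * 6.1 = 10079.64 BTU/hr

10079.64 BTU/hr


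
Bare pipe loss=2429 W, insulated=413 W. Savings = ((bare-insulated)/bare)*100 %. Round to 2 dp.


Savings = ((2429-413)/2429)*100 = 83.00 %

83.00 %


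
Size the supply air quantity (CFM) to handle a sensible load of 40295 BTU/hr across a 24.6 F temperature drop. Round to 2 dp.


CFM = 40295 / (1.08 * 24.6) = 1516.67

1516.67 CFM


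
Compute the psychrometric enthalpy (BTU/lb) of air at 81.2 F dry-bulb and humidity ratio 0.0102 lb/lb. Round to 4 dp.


h = 0.24*81.2 + 0.0102*(1061+0.444*81.2) = 30.6779 BTU/lb

30.6779 BTU/lb


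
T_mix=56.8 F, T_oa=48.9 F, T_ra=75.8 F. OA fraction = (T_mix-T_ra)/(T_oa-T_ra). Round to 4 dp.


frac = (56.8 - 75.8) / (48.9 - 75.8) = 0.7063

0.7063


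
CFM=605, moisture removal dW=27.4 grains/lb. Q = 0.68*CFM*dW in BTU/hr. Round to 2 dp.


Q = 0.68 * 605 * 27.4 = 11272.36 BTU/hr

11272.36 BTU/hr


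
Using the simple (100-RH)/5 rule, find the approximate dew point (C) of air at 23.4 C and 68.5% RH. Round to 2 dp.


Td = 23.4 - (100-68.5)/5 = 17.10 C

17.10 C


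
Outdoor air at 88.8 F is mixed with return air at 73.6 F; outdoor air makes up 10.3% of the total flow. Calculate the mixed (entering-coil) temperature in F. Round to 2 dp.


T_mix = 73.6 + (10.3/100)*(88.8-73.6) = 75.17 F

75.17 F


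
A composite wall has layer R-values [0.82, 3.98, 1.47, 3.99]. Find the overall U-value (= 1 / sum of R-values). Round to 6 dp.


R_total = 0.82 + 3.98 + 1.47 + 3.99 = 10.26
U = 1/10.26 = 0.097466

0.097466


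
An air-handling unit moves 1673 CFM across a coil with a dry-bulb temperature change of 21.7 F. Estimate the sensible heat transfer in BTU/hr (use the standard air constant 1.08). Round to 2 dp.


Q = 1.08 * 1673 * 21.7 = 39208.43 BTU/hr

39208.43 BTU/hr


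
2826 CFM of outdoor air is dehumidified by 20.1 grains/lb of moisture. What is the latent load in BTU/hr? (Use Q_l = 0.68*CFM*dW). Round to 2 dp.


Q = 0.68 * 2826 * 20.1 = 38625.77 BTU/hr

38625.77 BTU/hr


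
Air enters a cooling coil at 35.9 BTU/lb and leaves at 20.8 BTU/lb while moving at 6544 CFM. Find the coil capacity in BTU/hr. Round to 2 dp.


Q = 4.5 * 6544 * (35.9 - 20.8) = 444664.80 BTU/hr

444664.80 BTU/hr


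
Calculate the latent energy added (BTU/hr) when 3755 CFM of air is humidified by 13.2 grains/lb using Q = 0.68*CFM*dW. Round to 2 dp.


Q = 0.68 * 3755 * 13.2 = 33704.88 BTU/hr

33704.88 BTU/hr


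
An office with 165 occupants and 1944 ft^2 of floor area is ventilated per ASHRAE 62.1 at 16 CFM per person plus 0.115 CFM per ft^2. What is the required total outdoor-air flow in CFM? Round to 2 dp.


Total = 165*16 + 1944*0.115 = 2863.56 CFM

2863.56 CFM


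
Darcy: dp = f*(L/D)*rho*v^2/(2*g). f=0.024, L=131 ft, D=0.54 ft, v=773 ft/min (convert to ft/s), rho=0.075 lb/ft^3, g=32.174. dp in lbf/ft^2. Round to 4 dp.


v_fps = 773/60 = 12.8833 ft/s
dp = 0.024*(131/0.54)*0.075*12.8833^2/(2*32.174) = 1.1263 lbf/ft^2

1.1263 lbf/ft^2


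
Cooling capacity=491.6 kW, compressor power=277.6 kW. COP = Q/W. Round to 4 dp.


COP = 491.6 / 277.6 = 1.7709

1.7709


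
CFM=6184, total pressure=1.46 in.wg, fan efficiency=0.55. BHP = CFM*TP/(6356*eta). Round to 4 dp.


BHP = 6184 * 1.46 / (6356 * 0.55) = 2.5827 hp

2.5827 hp


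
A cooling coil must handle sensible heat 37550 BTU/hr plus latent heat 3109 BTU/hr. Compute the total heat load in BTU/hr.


Qt = 37550 + 3109 = 40659 BTU/hr

40659 BTU/hr


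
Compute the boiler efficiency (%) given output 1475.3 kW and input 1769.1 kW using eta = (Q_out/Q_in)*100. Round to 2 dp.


eta = (1475.3/1769.1)*100 = 83.39 %

83.39 %


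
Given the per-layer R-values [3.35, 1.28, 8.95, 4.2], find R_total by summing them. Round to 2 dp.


R_total = 3.35 + 1.28 + 8.95 + 4.2 = 17.78

17.78


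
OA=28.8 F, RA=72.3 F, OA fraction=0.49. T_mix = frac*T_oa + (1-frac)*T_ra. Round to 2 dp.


T_mix = 0.49*28.8 + 0.51*72.3 = 50.99 F

50.99 F


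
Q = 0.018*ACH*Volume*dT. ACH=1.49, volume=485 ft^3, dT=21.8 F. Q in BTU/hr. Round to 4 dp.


Q = 0.018 * 1.49 * 485 * 21.8 = 283.5679 BTU/hr

283.5679 BTU/hr


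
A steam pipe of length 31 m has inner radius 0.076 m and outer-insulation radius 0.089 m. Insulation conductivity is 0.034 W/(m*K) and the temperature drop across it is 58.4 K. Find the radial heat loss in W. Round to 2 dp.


Q = 2*pi*0.034*31*58.4/ln(0.089/0.076) = 2449.30 W

2449.30 W


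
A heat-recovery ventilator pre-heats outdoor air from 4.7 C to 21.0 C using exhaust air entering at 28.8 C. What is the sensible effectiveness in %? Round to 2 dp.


eff = (21.0-4.7)/(28.8-4.7)*100 = 67.63 %

67.63 %


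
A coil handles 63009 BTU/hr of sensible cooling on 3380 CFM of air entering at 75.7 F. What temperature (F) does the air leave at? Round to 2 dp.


dT = 63009/(1.08*3380) = 17.2608
T_leave = 75.7 - 17.2608 = 58.44 F

58.44 F


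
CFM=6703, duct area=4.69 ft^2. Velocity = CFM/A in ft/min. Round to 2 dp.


V = 6703 / 4.69 = 1429.21 ft/min

1429.21 ft/min


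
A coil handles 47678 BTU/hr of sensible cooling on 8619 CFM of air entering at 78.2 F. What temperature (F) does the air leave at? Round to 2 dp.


dT = 47678/(1.08*8619) = 5.1220
T_leave = 78.2 - 5.1220 = 73.08 F

73.08 F


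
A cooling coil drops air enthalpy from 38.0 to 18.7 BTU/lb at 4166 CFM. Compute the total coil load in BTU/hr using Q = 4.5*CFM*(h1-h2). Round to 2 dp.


Q = 4.5 * 4166 * (38.0 - 18.7) = 361817.10 BTU/hr

361817.10 BTU/hr


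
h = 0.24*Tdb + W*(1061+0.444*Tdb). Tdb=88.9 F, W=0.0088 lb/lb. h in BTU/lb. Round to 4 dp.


h = 0.24*88.9 + 0.0088*(1061+0.444*88.9) = 31.0202 BTU/lb

31.0202 BTU/lb


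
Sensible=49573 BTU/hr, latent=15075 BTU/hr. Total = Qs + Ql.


Qt = 49573 + 15075 = 64648 BTU/hr

64648 BTU/hr


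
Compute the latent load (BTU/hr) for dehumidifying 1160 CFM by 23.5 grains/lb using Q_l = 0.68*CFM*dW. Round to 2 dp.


Q = 0.68 * 1160 * 23.5 = 18536.80 BTU/hr

18536.80 BTU/hr


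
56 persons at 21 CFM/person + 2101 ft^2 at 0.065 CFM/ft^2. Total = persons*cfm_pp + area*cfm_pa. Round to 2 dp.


Total = 56*21 + 2101*0.065 = 1312.57 CFM

1312.57 CFM


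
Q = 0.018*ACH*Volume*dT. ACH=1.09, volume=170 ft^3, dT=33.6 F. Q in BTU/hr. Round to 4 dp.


Q = 0.018 * 1.09 * 170 * 33.6 = 112.0694 BTU/hr

112.0694 BTU/hr


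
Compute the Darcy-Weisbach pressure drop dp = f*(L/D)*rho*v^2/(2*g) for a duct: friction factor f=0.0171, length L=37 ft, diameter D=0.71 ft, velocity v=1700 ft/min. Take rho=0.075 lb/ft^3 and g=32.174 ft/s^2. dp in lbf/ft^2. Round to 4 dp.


v_fps = 1700/60 = 28.3333 ft/s
dp = 0.0171*(37/0.71)*0.075*28.3333^2/(2*32.174) = 0.8338 lbf/ft^2

0.8338 lbf/ft^2


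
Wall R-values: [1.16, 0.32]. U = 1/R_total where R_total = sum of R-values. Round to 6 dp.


R_total = 1.16 + 0.32 = 1.48
U = 1/1.48 = 0.675676

0.675676


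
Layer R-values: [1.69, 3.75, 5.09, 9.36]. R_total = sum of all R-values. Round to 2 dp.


R_total = 1.69 + 3.75 + 5.09 + 9.36 = 19.89

19.89


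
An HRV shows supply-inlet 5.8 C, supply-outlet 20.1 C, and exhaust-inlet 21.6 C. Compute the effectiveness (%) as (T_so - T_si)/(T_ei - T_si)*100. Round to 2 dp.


eff = (20.1-5.8)/(21.6-5.8)*100 = 90.51 %

90.51 %


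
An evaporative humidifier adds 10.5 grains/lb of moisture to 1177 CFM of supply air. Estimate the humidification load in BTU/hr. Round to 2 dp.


Q = 0.68 * 1177 * 10.5 = 8403.78 BTU/hr

8403.78 BTU/hr


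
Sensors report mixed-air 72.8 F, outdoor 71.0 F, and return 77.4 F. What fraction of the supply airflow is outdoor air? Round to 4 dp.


frac = (72.8 - 77.4) / (71.0 - 77.4) = 0.7188

0.7188


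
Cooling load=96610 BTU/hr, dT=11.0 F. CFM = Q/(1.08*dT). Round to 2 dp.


CFM = 96610 / (1.08 * 11.0) = 8132.15

8132.15 CFM


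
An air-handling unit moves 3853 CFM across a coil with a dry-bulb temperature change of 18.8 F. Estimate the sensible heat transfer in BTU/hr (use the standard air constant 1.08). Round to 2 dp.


Q = 1.08 * 3853 * 18.8 = 78231.31 BTU/hr

78231.31 BTU/hr


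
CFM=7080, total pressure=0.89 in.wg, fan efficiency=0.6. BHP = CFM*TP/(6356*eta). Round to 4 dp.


BHP = 7080 * 0.89 / (6356 * 0.6) = 1.6523 hp

1.6523 hp


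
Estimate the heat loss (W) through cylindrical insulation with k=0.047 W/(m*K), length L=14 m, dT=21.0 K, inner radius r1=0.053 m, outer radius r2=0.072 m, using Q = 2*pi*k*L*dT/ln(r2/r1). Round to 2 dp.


Q = 2*pi*0.047*14*21.0/ln(0.072/0.053) = 283.38 W

283.38 W


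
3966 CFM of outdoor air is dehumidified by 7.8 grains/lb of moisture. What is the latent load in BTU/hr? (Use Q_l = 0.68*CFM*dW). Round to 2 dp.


Q = 0.68 * 3966 * 7.8 = 21035.66 BTU/hr

21035.66 BTU/hr


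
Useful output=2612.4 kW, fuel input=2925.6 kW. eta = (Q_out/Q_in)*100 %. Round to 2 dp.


eta = (2612.4/2925.6)*100 = 89.29 %

89.29 %


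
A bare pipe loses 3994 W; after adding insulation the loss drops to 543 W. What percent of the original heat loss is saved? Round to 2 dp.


Savings = ((3994-543)/3994)*100 = 86.40 %

86.40 %


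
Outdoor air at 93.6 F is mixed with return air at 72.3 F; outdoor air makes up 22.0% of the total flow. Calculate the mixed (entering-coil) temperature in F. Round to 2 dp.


T_mix = 72.3 + (22.0/100)*(93.6-72.3) = 76.99 F

76.99 F


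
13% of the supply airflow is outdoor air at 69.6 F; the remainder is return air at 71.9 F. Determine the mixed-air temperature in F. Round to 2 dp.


T_mix = 0.13*69.6 + 0.87*71.9 = 71.60 F

71.60 F


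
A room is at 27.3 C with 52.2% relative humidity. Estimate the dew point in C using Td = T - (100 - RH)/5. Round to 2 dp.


Td = 27.3 - (100-52.2)/5 = 17.74 C

17.74 C


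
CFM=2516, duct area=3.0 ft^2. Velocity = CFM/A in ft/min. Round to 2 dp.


V = 2516 / 3.0 = 838.67 ft/min

838.67 ft/min


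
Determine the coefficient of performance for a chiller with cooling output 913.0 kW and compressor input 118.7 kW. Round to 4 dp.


COP = 913.0 / 118.7 = 7.6917

7.6917


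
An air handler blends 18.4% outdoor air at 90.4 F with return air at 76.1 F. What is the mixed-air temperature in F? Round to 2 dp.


T_mix = 76.1 + (18.4/100)*(90.4-76.1) = 78.73 F

78.73 F


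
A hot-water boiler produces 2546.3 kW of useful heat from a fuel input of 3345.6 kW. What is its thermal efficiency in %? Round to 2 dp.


eta = (2546.3/3345.6)*100 = 76.11 %

76.11 %


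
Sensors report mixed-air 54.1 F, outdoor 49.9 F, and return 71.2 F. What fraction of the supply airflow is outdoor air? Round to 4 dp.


frac = (54.1 - 71.2) / (49.9 - 71.2) = 0.8028

0.8028


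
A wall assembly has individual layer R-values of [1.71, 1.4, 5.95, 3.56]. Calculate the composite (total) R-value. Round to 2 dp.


R_total = 1.71 + 1.4 + 5.95 + 3.56 = 12.62

12.62


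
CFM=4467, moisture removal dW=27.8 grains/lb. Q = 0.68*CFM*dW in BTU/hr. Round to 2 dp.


Q = 0.68 * 4467 * 27.8 = 84444.17 BTU/hr

84444.17 BTU/hr


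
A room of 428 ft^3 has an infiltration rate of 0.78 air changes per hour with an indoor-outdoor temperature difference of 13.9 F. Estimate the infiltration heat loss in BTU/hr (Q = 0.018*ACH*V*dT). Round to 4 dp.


Q = 0.018 * 0.78 * 428 * 13.9 = 83.5268 BTU/hr

83.5268 BTU/hr


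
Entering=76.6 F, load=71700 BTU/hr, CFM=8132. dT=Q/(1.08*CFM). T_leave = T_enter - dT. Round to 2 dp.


dT = 71700/(1.08*8132) = 8.1639
T_leave = 76.6 - 8.1639 = 68.44 F

68.44 F


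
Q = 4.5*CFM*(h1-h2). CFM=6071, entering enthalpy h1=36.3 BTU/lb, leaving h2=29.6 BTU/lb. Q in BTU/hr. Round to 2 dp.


Q = 4.5 * 6071 * (36.3 - 29.6) = 183040.65 BTU/hr

183040.65 BTU/hr


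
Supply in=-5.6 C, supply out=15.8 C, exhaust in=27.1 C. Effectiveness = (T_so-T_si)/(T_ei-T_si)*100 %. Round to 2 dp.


eff = (15.8-(-5.6))/(27.1-(-5.6))*100 = 65.44 %

65.44 %


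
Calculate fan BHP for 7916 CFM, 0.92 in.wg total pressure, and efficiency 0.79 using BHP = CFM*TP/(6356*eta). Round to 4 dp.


BHP = 7916 * 0.92 / (6356 * 0.79) = 1.4504 hp

1.4504 hp


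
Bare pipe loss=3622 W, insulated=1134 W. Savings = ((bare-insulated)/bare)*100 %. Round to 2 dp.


Savings = ((3622-1134)/3622)*100 = 68.69 %

68.69 %


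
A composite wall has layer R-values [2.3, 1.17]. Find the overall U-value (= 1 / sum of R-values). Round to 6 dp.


R_total = 2.3 + 1.17 = 3.47
U = 1/3.47 = 0.288184

0.288184


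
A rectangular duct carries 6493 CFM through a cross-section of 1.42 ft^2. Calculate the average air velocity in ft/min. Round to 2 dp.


V = 6493 / 1.42 = 4572.54 ft/min

4572.54 ft/min


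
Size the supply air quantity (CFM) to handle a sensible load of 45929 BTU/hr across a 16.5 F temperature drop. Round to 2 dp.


CFM = 45929 / (1.08 * 16.5) = 2577.38

2577.38 CFM


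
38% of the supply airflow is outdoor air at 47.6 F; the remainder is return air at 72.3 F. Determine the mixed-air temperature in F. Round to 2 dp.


T_mix = 0.38*47.6 + 0.62*72.3 = 62.91 F

62.91 F


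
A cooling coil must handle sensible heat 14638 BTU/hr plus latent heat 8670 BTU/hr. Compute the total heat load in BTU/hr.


Qt = 14638 + 8670 = 23308 BTU/hr

23308 BTU/hr


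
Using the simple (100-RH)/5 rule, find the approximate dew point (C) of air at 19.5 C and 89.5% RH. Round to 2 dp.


Td = 19.5 - (100-89.5)/5 = 17.40 C

17.40 C


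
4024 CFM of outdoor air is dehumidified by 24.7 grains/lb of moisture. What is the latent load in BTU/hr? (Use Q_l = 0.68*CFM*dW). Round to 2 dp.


Q = 0.68 * 4024 * 24.7 = 67587.10 BTU/hr

67587.10 BTU/hr


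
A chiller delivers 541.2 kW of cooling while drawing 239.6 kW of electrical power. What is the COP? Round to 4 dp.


COP = 541.2 / 239.6 = 2.2588

2.2588


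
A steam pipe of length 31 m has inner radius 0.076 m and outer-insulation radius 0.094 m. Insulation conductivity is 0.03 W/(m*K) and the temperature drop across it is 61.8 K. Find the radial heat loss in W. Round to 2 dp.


Q = 2*pi*0.03*31*61.8/ln(0.094/0.076) = 1698.90 W

1698.90 W


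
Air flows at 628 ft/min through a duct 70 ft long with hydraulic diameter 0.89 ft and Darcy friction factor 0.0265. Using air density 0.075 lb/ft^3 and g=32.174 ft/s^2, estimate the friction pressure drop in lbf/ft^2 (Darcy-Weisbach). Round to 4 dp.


v_fps = 628/60 = 10.4667 ft/s
dp = 0.0265*(70/0.89)*0.075*10.4667^2/(2*32.174) = 0.2661 lbf/ft^2

0.2661 lbf/ft^2


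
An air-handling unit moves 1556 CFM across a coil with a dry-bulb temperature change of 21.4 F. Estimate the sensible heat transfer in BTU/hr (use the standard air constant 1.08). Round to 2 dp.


Q = 1.08 * 1556 * 21.4 = 35962.27 BTU/hr

35962.27 BTU/hr


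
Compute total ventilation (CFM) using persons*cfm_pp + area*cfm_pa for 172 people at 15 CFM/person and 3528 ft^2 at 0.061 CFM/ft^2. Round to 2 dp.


Total = 172*15 + 3528*0.061 = 2795.21 CFM

2795.21 CFM


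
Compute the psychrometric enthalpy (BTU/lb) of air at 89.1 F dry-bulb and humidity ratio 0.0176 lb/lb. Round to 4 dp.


h = 0.24*89.1 + 0.0176*(1061+0.444*89.1) = 40.7539 BTU/lb

40.7539 BTU/lb


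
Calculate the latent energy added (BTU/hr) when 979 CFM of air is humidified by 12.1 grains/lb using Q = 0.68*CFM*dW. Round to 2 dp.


Q = 0.68 * 979 * 12.1 = 8055.21 BTU/hr

8055.21 BTU/hr


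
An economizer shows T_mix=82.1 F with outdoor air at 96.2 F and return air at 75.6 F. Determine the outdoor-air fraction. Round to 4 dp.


frac = (82.1 - 75.6) / (96.2 - 75.6) = 0.3155

0.3155


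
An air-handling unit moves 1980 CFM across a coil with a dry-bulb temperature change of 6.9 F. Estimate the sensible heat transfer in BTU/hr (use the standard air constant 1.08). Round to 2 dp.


Q = 1.08 * 1980 * 6.9 = 14754.96 BTU/hr

14754.96 BTU/hr
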